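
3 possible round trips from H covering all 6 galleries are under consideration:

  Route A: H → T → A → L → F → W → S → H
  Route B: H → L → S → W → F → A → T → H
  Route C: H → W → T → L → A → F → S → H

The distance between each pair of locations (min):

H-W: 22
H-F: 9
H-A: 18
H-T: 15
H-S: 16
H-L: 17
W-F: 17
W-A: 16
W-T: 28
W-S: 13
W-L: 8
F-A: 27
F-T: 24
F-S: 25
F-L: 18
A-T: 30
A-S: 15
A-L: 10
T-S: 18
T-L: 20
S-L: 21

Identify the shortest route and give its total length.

Route A: 15 + 30 + 10 + 18 + 17 + 13 + 16 = 119
Route B: 17 + 21 + 13 + 17 + 27 + 30 + 15 = 140
Route C: 22 + 28 + 20 + 10 + 27 + 25 + 16 = 148

119 min — Route A is the shortest.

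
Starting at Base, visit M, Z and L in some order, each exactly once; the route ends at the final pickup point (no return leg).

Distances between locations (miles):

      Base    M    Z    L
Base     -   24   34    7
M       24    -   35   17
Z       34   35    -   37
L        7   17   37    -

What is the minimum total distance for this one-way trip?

59 miles — the minimum one-way total.

There are 3! = 6 possible orderings.
Base → M → Z → L: 24+35+37 = 96
Base → M → L → Z: 24+17+37 = 78
Base → Z → M → L: 34+35+17 = 86
Base → Z → L → M: 34+37+17 = 88
Base → L → M → Z: 7+17+35 = 59
Base → L → Z → M: 7+37+35 = 79
The minimum is 59.
One shortest path: Base → L → M → Z.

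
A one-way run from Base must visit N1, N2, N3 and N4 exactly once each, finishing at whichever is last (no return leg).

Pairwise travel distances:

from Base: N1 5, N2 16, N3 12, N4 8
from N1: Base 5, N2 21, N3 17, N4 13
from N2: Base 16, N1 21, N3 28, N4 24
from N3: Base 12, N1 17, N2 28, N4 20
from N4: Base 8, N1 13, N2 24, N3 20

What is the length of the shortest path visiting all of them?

There are 4! = 24 possible orderings.
Base → N1 → N2 → N3 → N4: 5+21+28+20 = 74
Base → N1 → N2 → N4 → N3: 5+21+24+20 = 70
Base → N1 → N3 → N2 → N4: 5+17+28+24 = 74
Base → N1 → N3 → N4 → N2: 5+17+20+24 = 66
Base → N1 → N4 → N2 → N3: 5+13+24+28 = 70
Base → N1 → N4 → N3 → N2: 5+13+20+28 = 66
Base → N2 → N1 → N3 → N4: 16+21+17+20 = 74
Base → N2 → N1 → N4 → N3: 16+21+13+20 = 70
Base → N2 → N3 → N1 → N4: 16+28+17+13 = 74
Base → N2 → N3 → N4 → N1: 16+28+20+13 = 77
Base → N2 → N4 → N1 → N3: 16+24+13+17 = 70
Base → N2 → N4 → N3 → N1: 16+24+20+17 = 77
Base → N3 → N1 → N2 → N4: 12+17+21+24 = 74
Base → N3 → N1 → N4 → N2: 12+17+13+24 = 66
… (10 more)
The minimum is 66.
One shortest path: Base → N1 → N3 → N4 → N2.

Minimum one-way distance = 66.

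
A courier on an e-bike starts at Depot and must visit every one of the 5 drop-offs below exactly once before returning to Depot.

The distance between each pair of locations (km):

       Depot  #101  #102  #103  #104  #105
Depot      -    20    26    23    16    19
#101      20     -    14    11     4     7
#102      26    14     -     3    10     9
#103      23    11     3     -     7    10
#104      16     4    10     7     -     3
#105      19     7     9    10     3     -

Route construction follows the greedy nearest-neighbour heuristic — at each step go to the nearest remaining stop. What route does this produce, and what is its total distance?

Total distance 66 km via the nearest-neighbour route Depot → #104 → #105 → #101 → #103 → #102 → Depot.

From Depot: distances to unvisited — #104=16, #105=19, #101=20, #103=23, #102=26. Nearest is #104 (16).
From #104: distances to unvisited — #105=3, #101=4, #103=7, #102=10. Nearest is #105 (3).
From #105: distances to unvisited — #101=7, #102=9, #103=10. Nearest is #101 (7).
From #101: distances to unvisited — #103=11, #102=14. Nearest is #103 (11).
From #103: distances to unvisited — #102=3. Nearest is #102 (3).
Return #102→Depot: 26.
Total = 16 + 3 + 7 + 11 + 3 + 26 = 66.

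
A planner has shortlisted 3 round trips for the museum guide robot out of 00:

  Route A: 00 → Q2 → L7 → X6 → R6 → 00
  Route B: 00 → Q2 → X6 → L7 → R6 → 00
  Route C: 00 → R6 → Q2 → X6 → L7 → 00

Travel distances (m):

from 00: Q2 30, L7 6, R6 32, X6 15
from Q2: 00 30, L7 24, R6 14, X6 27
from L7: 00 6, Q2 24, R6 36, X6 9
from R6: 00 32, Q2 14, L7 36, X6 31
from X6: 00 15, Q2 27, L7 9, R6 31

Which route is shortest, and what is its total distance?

88 m — Route C is the shortest.

Route A: 30 + 24 + 9 + 31 + 32 = 126
Route B: 30 + 27 + 9 + 36 + 32 = 134
Route C: 32 + 14 + 27 + 9 + 6 = 88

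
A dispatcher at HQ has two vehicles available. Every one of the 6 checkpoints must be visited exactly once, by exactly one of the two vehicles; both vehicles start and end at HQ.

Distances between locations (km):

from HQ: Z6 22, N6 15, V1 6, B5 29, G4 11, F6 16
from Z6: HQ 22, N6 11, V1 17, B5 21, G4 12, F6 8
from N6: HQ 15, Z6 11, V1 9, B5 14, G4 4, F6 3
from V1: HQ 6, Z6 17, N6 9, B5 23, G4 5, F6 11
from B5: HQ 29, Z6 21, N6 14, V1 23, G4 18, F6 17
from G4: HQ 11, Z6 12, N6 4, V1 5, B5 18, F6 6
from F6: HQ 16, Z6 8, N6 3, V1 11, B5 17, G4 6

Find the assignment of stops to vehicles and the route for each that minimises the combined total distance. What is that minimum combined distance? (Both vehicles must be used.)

Minimum combined distance: 86 km.

Try each way of splitting the stops between the two vehicles (each non-empty) and, for each split, find the best tour for each vehicle:
  {Z6} + {N6, V1, B5, G4, F6}: 44 + 62 = 106
  {N6} + {Z6, V1, B5, G4, F6}: 30 + 74 = 104
  {Z6, N6} + {V1, B5, G4, F6}: 48 + 62 = 110
  {V1} + {Z6, N6, B5, G4, F6}: 12 + 74 = 86
  {Z6, V1} + {N6, B5, G4, F6}: 45 + 62 = 107
  {N6, V1} + {Z6, B5, G4, F6}: 30 + 74 = 104
  … (31 splits in total)
Best: vehicle 1 HQ → V1 → HQ = 12; vehicle 2 HQ → G4 → N6 → B5 → Z6 → F6 → HQ = 74; combined 86.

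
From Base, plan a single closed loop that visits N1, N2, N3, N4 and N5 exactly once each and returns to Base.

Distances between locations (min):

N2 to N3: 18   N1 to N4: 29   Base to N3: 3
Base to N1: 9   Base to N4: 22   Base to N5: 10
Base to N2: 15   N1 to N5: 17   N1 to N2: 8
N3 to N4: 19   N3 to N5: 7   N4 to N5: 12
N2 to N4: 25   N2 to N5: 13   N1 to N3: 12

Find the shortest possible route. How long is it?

64 min — the shortest possible round trip.

With 5 stops there are 5!/2 = 60 distinct round trips (a route and its reverse cost the same).
Base-N1-N2-N3-N4-N5-Base: 9+8+18+19+12+10 = 76
Base-N1-N2-N3-N5-N4-Base: 9+8+18+7+12+22 = 76
Base-N1-N2-N4-N3-N5-Base: 9+8+25+19+7+10 = 78
Base-N1-N2-N4-N5-N3-Base: 9+8+25+12+7+3 = 64
Base-N1-N2-N5-N3-N4-Base: 9+8+13+7+19+22 = 78
Base-N1-N2-N5-N4-N3-Base: 9+8+13+12+19+3 = 64
Base-N1-N3-N2-N4-N5-Base: 9+12+18+25+12+10 = 86
Base-N1-N3-N2-N5-N4-Base: 9+12+18+13+12+22 = 86
Base-N1-N3-N4-N2-N5-Base: 9+12+19+25+13+10 = 88
Base-N1-N3-N4-N5-N2-Base: 9+12+19+12+13+15 = 80
Base-N1-N3-N5-N2-N4-Base: 9+12+7+13+25+22 = 88
Base-N1-N3-N5-N4-N2-Base: 9+12+7+12+25+15 = 80
Base-N1-N4-N2-N3-N5-Base: 9+29+25+18+7+10 = 98
Base-N1-N4-N2-N5-N3-Base: 9+29+25+13+7+3 = 86
… (46 more)
The minimum is 64.
One optimal route: Base → N1 → N2 → N4 → N5 → N3 → Base (or its reverse).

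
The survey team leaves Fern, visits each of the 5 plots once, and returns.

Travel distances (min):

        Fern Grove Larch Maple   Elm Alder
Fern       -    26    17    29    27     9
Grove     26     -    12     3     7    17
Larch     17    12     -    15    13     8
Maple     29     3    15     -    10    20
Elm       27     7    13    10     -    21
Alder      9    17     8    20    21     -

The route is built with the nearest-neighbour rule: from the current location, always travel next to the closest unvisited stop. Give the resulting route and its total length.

Nearest-neighbour total = 69 min; route Fern → Alder → Larch → Grove → Maple → Elm → Fern.

Fern → [Alder:9 / Larch:17 / Grove:26 / Elm:27 / Maple:29] → Alder (9)
Alder → [Larch:8 / Grove:17 / Maple:20 / Elm:21] → Larch (8)
Larch → [Grove:12 / Elm:13 / Maple:15] → Grove (12)
Grove → [Maple:3 / Elm:7] → Maple (3)
Maple → [Elm:10] → Elm (10)
Return Elm→Fern: 27.
Total = 9 + 8 + 12 + 3 + 10 + 27 = 69.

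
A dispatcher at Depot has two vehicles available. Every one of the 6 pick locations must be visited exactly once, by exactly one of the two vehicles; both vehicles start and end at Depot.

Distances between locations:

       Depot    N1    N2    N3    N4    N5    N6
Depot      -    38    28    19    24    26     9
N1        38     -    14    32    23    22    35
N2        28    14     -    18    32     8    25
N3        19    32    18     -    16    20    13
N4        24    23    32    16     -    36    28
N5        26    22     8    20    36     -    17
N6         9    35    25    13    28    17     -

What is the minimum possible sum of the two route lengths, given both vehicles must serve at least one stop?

Minimum combined distance: 124.

Check every non-empty split of the stops between the two vehicles; for each half take its own optimal tour:
  {N1} + {N2, N3, N4, N5, N6}: 76 + 92 = 168
  {N2} + {N1, N3, N4, N5, N6}: 56 + 106 = 162
  {N1, N2} + {N3, N4, N5, N6}: 80 + 86 = 166
  {N3} + {N1, N2, N4, N5, N6}: 38 + 95 = 133
  {N1, N3} + {N2, N4, N5, N6}: 89 + 90 = 179
  {N2, N3} + {N1, N4, N5, N6}: 65 + 95 = 160
  … (31 splits in total)
  {N1, N2, N3, N4, N5} + {N6}: 106 + 18 = 124  ← best
Best: vehicle 1 Depot → N3 → N4 → N1 → N2 → N5 → Depot = 106; vehicle 2 Depot → N6 → Depot = 18; combined 124.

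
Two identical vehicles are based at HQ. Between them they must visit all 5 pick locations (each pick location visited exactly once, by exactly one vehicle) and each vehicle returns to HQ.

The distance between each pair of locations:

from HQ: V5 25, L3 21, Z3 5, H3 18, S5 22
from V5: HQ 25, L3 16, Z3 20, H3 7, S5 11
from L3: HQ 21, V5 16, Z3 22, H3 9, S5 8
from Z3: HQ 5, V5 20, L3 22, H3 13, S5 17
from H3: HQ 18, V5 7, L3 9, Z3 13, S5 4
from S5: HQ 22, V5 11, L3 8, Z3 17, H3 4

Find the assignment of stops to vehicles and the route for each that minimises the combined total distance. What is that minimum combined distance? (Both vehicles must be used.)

Minimum combined distance: 75.

Check every non-empty split of the stops between the two vehicles; for each half take its own optimal tour:
  {V5} + {L3, Z3, H3, S5}: 50 + 51 = 101
  {L3} + {V5, Z3, H3, S5}: 42 + 58 = 100
  {V5, L3} + {Z3, H3, S5}: 62 + 44 = 106
  {Z3} + {V5, L3, H3, S5}: 10 + 65 = 75
  {V5, Z3} + {L3, H3, S5}: 50 + 51 = 101
  {L3, Z3} + {V5, H3, S5}: 48 + 58 = 106
  … (15 splits in total)
Best: vehicle 1 HQ → Z3 → HQ = 10; vehicle 2 HQ → V5 → H3 → S5 → L3 → HQ = 65; combined 75.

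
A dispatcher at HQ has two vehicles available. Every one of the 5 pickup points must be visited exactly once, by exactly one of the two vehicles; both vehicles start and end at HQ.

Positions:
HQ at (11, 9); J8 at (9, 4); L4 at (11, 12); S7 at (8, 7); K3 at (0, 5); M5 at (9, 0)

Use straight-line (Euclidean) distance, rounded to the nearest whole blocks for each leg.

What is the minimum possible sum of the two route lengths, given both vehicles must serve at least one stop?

Try each way of splitting the stops between the two vehicles (each non-empty) and, for each split, find the best tour for each vehicle:
  {J8} + {L4, S7, K3, M5}: 10 + 36 = 46
  {L4} + {J8, S7, K3, M5}: 6 + 31 = 37
  {J8, L4} + {S7, K3, M5}: 16 + 31 = 47
  {S7} + {J8, L4, K3, M5}: 8 + 35 = 43
  {J8, S7} + {L4, K3, M5}: 12 + 35 = 47
  {L4, S7} + {J8, K3, M5}: 13 + 31 = 44
  … (15 splits in total)
Best: vehicle 1 HQ → L4 → HQ = 6; vehicle 2 HQ → J8 → M5 → K3 → S7 → HQ = 31; combined 37.

Minimum combined distance: 37 blocks.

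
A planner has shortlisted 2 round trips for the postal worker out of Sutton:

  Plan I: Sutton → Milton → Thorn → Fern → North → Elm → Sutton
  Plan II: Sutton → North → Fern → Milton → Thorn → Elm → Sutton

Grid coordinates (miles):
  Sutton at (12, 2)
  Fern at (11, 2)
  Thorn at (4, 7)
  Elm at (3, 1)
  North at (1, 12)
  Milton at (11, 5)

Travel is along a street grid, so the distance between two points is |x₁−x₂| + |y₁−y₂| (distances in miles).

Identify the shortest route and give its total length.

Plan I: 4 + 9 + 12 + 20 + 13 + 10 = 68
Plan II: 21 + 20 + 3 + 9 + 7 + 10 = 70

Shortest is Plan I, total 68 miles.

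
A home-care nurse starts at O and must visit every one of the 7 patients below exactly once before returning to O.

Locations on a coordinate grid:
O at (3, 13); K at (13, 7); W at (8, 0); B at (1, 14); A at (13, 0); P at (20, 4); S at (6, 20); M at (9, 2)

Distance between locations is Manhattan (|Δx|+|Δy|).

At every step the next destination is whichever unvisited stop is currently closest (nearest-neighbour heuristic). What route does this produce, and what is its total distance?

Nearest-neighbour total = 88; route O → B → S → K → A → W → M → P → O.

O → [B:3 / S:10 / K:16 / M:17 / W:18 / A:23 / P:26] → B (3)
B → [S:11 / K:19 / M:20 / W:21 / A:26 / P:29] → S (11)
S → [K:20 / M:21 / W:22 / A:27 / P:30] → K (20)
K → [A:7 / M:9 / P:10 / W:12] → A (7)
A → [W:5 / M:6 / P:11] → W (5)
W → [M:3 / P:16] → M (3)
M → [P:13] → P (13)
Return P→O: 26.
Total = 3 + 11 + 20 + 7 + 5 + 3 + 13 + 26 = 88.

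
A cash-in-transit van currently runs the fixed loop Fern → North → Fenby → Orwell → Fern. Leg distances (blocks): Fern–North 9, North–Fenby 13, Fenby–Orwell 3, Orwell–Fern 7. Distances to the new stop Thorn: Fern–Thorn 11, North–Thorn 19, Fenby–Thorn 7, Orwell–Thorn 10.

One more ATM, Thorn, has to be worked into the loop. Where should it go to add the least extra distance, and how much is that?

Insertion cost between consecutive stops i–j is d(i,Thorn) + d(Thorn,j) − d(i,j):
  between Fern and North: 11 + 19 − 9 = 21
  between North and Fenby: 19 + 7 − 13 = 13
  between Fenby and Orwell: 7 + 10 − 3 = 14
  between Orwell and Fern: 10 + 11 − 7 = 14
Cheapest insertion is between North and Fenby, adding 13.
New total = 32 + 13 = 45.

Minimum extra distance: 13 blocks, inserting Thorn between North and Fenby.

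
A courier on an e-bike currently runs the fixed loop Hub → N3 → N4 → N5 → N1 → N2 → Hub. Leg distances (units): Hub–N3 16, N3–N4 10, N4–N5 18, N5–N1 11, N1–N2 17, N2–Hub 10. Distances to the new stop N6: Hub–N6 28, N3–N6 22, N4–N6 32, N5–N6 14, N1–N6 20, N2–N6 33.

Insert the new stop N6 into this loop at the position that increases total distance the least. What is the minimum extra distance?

Adding 23 by placing N6 on the N5–N1 leg.

Insertion cost between consecutive stops i–j is d(i,N6) + d(N6,j) − d(i,j):
  between Hub and N3: 28 + 22 − 16 = 34
  between N3 and N4: 22 + 32 − 10 = 44
  between N4 and N5: 32 + 14 − 18 = 28
  between N5 and N1: 14 + 20 − 11 = 23
  between N1 and N2: 20 + 33 − 17 = 36
  between N2 and Hub: 33 + 28 − 10 = 51
Cheapest insertion is between N5 and N1, adding 23.
New total = 82 + 23 = 105.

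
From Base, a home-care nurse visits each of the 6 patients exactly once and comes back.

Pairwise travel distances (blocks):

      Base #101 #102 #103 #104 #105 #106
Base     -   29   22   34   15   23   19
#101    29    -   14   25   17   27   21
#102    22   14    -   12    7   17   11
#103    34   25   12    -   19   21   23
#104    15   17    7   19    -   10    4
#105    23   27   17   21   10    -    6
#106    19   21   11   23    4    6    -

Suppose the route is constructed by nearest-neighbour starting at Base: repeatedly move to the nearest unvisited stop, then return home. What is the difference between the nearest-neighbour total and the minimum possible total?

Excess over optimum: 7 blocks.

Base: #104=15, #106=19, #102=22, #105=23, #101=29, #103=34 ⇒ #104
#104: #106=4, #102=7, #105=10, #101=17, #103=19 ⇒ #106
#106: #105=6, #102=11, #101=21, #103=23 ⇒ #105
#105: #102=17, #103=21, #101=27 ⇒ #102
#102: #103=12, #101=14 ⇒ #103
#103: #101=25 ⇒ #101
NN route Base → #104 → #106 → #105 → #102 → #103 → #101 → Base costs 108.
Optimal: Base → #101 → #102 → #103 → #105 → #106 → #104 → Base costs 101 (by enumerating all 360 distinct tours).
Excess = 108 − 101 = 7.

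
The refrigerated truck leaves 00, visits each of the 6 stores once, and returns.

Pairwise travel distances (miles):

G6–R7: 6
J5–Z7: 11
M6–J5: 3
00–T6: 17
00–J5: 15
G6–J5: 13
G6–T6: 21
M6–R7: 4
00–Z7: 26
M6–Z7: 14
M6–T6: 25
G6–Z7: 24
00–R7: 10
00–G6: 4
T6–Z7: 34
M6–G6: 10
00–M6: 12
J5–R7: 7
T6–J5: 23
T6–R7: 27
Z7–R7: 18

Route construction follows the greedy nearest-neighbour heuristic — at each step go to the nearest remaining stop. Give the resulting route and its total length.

At 00 the remaining stops are G6 4, R7 10, M6 12, J5 15, T6 17, Z7 26; go to G6.
At G6 the remaining stops are R7 6, M6 10, J5 13, T6 21, Z7 24; go to R7.
At R7 the remaining stops are M6 4, J5 7, Z7 18, T6 27; go to M6.
At M6 the remaining stops are J5 3, Z7 14, T6 25; go to J5.
At J5 the remaining stops are Z7 11, T6 23; go to Z7.
At Z7 the remaining stops are T6 34; go to T6.
Return T6→00: 17.
Total = 4 + 6 + 4 + 3 + 11 + 34 + 17 = 79.

79 miles along 00 → G6 → R7 → M6 → J5 → Z7 → T6 → 00.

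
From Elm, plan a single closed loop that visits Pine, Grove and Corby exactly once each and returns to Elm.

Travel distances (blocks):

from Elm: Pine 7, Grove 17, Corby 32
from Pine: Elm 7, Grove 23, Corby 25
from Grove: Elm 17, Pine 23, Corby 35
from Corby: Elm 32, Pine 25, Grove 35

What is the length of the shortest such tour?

Elm → Pine → Grove → Corby → Elm: 7+23+35+32 = 97
Elm → Pine → Corby → Grove → Elm: 7+25+35+17 = 84
Elm → Grove → Pine → Corby → Elm: 17+23+25+32 = 97
The minimum is 84.
One optimal route: Elm → Pine → Corby → Grove → Elm (or its reverse).

Minimum total distance: 84 blocks.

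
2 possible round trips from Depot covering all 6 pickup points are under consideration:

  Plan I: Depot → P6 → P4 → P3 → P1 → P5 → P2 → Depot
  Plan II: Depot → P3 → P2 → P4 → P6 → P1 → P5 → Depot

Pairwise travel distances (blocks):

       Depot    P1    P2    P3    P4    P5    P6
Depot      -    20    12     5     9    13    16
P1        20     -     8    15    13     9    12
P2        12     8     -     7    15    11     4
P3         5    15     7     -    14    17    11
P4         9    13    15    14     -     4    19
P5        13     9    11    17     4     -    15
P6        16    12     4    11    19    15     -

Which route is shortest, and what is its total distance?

Shortest is Plan II, total 80 blocks.

Plan I: 16 + 19 + 14 + 15 + 9 + 11 + 12 = 96
Plan II: 5 + 7 + 15 + 19 + 12 + 9 + 13 = 80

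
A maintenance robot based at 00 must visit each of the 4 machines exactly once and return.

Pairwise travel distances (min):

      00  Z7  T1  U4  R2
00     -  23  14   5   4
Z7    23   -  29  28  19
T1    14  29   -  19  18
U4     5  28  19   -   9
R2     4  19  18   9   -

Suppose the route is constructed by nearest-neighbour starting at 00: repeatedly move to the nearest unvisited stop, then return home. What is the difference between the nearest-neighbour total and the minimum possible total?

The nearest-neighbour route is 8 min longer than optimal.

From 00: R2=4, U4=5, T1=14, Z7=23 → choose R2 (4).
From R2: U4=9, T1=18, Z7=19 → choose U4 (9).
From U4: T1=19, Z7=28 → choose T1 (19).
From T1: Z7=29 → choose Z7 (29).
NN route 00 → R2 → U4 → T1 → Z7 → 00 costs 84.
Optimal: 00 → T1 → Z7 → R2 → U4 → 00 costs 76 (by enumerating all 12 distinct tours).
Excess = 84 − 76 = 8.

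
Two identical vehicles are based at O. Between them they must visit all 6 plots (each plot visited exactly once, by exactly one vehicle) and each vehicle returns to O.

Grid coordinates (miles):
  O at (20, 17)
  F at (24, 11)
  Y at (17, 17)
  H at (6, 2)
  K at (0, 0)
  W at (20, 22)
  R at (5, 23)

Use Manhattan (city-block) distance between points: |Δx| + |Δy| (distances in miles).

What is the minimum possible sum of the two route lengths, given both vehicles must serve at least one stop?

Try each way of splitting the stops between the two vehicles (each non-empty) and, for each split, find the best tour for each vehicle:
  {F} + {Y, H, K, W, R}: 20 + 86 = 106
  {Y} + {F, H, K, W, R}: 6 + 94 = 100
  {F, Y} + {H, K, W, R}: 26 + 86 = 112
  {H} + {F, Y, K, W, R}: 58 + 100 = 158
  {F, H} + {Y, K, W, R}: 66 + 86 = 152
  {Y, H} + {F, K, W, R}: 58 + 94 = 152
  … (31 splits in total)
Best: vehicle 1 O → Y → O = 6; vehicle 2 O → F → H → K → R → W → O = 94; combined 100.

Minimum combined distance: 100 miles.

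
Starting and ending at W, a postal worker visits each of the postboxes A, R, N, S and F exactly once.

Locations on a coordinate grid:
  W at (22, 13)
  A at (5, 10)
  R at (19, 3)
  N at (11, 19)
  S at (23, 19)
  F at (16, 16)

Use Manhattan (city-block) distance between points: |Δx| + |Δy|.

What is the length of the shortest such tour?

74 — the shortest possible round trip.

There are 60 distinct closed tours to check (reversals are equivalent).
W-A-R-N-S-F-W: 20+21+24+12+10+9 = 96
W-A-R-N-F-S-W: 20+21+24+8+10+7 = 90
W-A-R-S-N-F-W: 20+21+20+12+8+9 = 90
W-A-R-S-F-N-W: 20+21+20+10+8+17 = 96
W-A-R-F-N-S-W: 20+21+16+8+12+7 = 84
W-A-R-F-S-N-W: 20+21+16+10+12+17 = 96
W-A-N-R-S-F-W: 20+15+24+20+10+9 = 98
W-A-N-R-F-S-W: 20+15+24+16+10+7 = 92
W-A-N-S-R-F-W: 20+15+12+20+16+9 = 92
W-A-N-S-F-R-W: 20+15+12+10+16+13 = 86
W-A-N-F-R-S-W: 20+15+8+16+20+7 = 86
W-A-N-F-S-R-W: 20+15+8+10+20+13 = 86
W-A-S-R-N-F-W: 20+27+20+24+8+9 = 108
W-A-S-R-F-N-W: 20+27+20+16+8+17 = 108
… (46 more)
W-R-A-N-F-S-W: 13+21+15+8+10+7 = 74  ← best
The minimum is 74.
One optimal route: W → R → A → N → F → S → W (or its reverse).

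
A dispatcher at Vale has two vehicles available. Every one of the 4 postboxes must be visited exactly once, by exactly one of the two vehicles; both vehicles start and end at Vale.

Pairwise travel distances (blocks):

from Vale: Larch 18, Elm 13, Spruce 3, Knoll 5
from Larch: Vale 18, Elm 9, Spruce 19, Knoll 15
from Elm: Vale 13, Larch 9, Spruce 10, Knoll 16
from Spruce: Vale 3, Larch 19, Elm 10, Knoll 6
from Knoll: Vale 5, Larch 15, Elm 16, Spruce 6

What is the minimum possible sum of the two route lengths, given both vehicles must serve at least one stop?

48 blocks — the smallest possible combined total.

There are 2^3 − 1 = 7 ways to divide the 4 stops into two non-empty groups. For each, the best each vehicle can do is its own shortest tour through its group:
  {Larch} + {Elm, Spruce, Knoll}: 36 + 34 = 70
  {Elm} + {Larch, Spruce, Knoll}: 26 + 42 = 68
  {Larch, Elm} + {Spruce, Knoll}: 40 + 14 = 54
  {Spruce} + {Larch, Elm, Knoll}: 6 + 42 = 48
  {Larch, Spruce} + {Elm, Knoll}: 40 + 34 = 74
  {Elm, Spruce} + {Larch, Knoll}: 26 + 38 = 64
  … (7 splits in total)
Best: vehicle 1 Vale → Spruce → Vale = 6; vehicle 2 Vale → Elm → Larch → Knoll → Vale = 42; combined 48.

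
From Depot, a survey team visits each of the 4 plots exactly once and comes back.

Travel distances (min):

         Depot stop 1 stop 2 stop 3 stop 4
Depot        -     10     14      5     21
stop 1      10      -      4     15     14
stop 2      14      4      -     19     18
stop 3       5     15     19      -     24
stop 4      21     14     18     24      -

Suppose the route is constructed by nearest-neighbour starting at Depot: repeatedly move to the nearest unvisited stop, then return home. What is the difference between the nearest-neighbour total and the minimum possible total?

Excess over optimum: 2 min.

From Depot: stop 3=5, stop 1=10, stop 2=14, stop 4=21 → choose stop 3 (5).
From stop 3: stop 1=15, stop 2=19, stop 4=24 → choose stop 1 (15).
From stop 1: stop 2=4, stop 4=14 → choose stop 2 (4).
From stop 2: stop 4=18 → choose stop 4 (18).
NN route Depot → stop 3 → stop 1 → stop 2 → stop 4 → Depot costs 63.
Optimal: Depot → stop 1 → stop 2 → stop 4 → stop 3 → Depot costs 61 (by enumerating all 12 distinct tours).
Excess = 63 − 61 = 2.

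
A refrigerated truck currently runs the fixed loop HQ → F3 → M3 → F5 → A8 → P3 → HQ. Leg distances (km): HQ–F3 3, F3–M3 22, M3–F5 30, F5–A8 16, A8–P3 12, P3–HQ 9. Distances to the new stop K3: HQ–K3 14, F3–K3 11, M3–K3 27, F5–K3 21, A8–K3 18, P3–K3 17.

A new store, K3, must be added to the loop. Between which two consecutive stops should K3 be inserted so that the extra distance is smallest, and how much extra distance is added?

Insertion cost between consecutive stops i–j is d(i,K3) + d(K3,j) − d(i,j):
  between HQ and F3: 14 + 11 − 3 = 22
  between F3 and M3: 11 + 27 − 22 = 16
  between M3 and F5: 27 + 21 − 30 = 18
  between F5 and A8: 21 + 18 − 16 = 23
  between A8 and P3: 18 + 17 − 12 = 23
  between P3 and HQ: 17 + 14 − 9 = 22
Cheapest insertion is between F3 and M3, adding 16.
New total = 92 + 16 = 108.

Adding 16 km by placing K3 on the F3–M3 leg.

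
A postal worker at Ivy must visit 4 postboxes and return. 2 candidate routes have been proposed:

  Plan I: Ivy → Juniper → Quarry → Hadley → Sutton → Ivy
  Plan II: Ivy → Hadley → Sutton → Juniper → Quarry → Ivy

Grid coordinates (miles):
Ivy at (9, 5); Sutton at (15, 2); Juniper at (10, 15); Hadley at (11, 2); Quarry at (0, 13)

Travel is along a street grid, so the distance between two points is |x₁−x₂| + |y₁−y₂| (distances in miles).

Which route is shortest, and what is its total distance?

56 miles — Plan II is the shortest.

Plan I: 11 + 12 + 22 + 4 + 9 = 58
Plan II: 5 + 4 + 18 + 12 + 17 = 56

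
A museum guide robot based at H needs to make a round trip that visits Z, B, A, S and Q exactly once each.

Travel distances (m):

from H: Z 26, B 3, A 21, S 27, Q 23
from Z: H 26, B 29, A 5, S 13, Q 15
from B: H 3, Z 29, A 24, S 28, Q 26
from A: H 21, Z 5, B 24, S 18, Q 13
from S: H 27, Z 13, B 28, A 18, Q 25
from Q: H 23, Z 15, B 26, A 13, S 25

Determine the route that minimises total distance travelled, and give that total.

Minimum total distance: 85 m.

With 5 stops there are 5!/2 = 60 distinct round trips (a route and its reverse cost the same).
H → Z → B → A → S → Q → H: 26+29+24+18+25+23 = 145
H → Z → B → A → Q → S → H: 26+29+24+13+25+27 = 144
H → Z → B → S → A → Q → H: 26+29+28+18+13+23 = 137
H → Z → B → S → Q → A → H: 26+29+28+25+13+21 = 142
H → Z → B → Q → A → S → H: 26+29+26+13+18+27 = 139
H → Z → B → Q → S → A → H: 26+29+26+25+18+21 = 145
H → Z → A → B → S → Q → H: 26+5+24+28+25+23 = 131
H → Z → A → B → Q → S → H: 26+5+24+26+25+27 = 133
H → Z → A → S → B → Q → H: 26+5+18+28+26+23 = 126
H → Z → A → S → Q → B → H: 26+5+18+25+26+3 = 103
H → Z → A → Q → B → S → H: 26+5+13+26+28+27 = 125
H → Z → A → Q → S → B → H: 26+5+13+25+28+3 = 100
H → Z → S → B → A → Q → H: 26+13+28+24+13+23 = 127
H → Z → S → B → Q → A → H: 26+13+28+26+13+21 = 127
… (46 more)
H → B → S → Z → A → Q → H: 3+28+13+5+13+23 = 85  ← best
The minimum is 85.
One optimal route: H → B → S → Z → A → Q → H (or its reverse).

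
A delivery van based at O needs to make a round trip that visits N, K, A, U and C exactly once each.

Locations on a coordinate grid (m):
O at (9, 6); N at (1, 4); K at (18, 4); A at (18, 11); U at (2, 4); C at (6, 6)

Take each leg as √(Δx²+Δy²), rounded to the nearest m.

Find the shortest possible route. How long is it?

There are 60 distinct closed tours to check (reversals are equivalent).
O→N→K→A→U→C→O: 8+17+7+17+4+3 = 56
O→N→K→A→C→U→O: 8+17+7+13+4+7 = 56
O→N→K→U→A→C→O: 8+17+16+17+13+3 = 74
O→N→K→U→C→A→O: 8+17+16+4+13+10 = 68
O→N→K→C→A→U→O: 8+17+12+13+17+7 = 74
O→N→K→C→U→A→O: 8+17+12+4+17+10 = 68
O→N→A→K→U→C→O: 8+18+7+16+4+3 = 56
O→N→A→K→C→U→O: 8+18+7+12+4+7 = 56
O→N→A→U→K→C→O: 8+18+17+16+12+3 = 74
O→N→A→U→C→K→O: 8+18+17+4+12+9 = 68
O→N→A→C→K→U→O: 8+18+13+12+16+7 = 74
O→N→A→C→U→K→O: 8+18+13+4+16+9 = 68
O→N→U→K→A→C→O: 8+1+16+7+13+3 = 48
O→N→U→K→C→A→O: 8+1+16+12+13+10 = 60
… (46 more)
O→N→U→C→K→A→O: 8+1+4+12+7+10 = 42  ← best
The minimum is 42.
One optimal route: O → N → U → C → K → A → O (or its reverse).

Shortest round trip = 42 m.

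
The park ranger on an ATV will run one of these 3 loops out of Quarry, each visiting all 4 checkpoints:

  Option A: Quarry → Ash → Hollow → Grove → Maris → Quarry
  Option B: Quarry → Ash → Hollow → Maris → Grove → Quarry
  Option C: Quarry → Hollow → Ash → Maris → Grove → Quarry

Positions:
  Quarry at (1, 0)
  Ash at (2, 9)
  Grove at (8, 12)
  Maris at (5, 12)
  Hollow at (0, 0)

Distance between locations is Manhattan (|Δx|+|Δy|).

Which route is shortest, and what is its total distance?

Shortest is Option C, total 40.

Option A: 10 + 11 + 20 + 3 + 16 = 60
Option B: 10 + 11 + 17 + 3 + 19 = 60
Option C: 1 + 11 + 6 + 3 + 19 = 40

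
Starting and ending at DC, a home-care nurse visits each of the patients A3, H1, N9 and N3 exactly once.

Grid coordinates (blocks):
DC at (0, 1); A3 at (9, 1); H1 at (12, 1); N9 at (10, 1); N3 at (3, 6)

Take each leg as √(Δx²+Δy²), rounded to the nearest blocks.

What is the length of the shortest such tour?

Shortest round trip = 28 blocks.

DC-A3-H1-N9-N3-DC: 9+3+2+9+6 = 29
DC-A3-H1-N3-N9-DC: 9+3+10+9+10 = 41
DC-A3-N9-H1-N3-DC: 9+1+2+10+6 = 28
DC-A3-N9-N3-H1-DC: 9+1+9+10+12 = 41
DC-A3-N3-H1-N9-DC: 9+8+10+2+10 = 39
DC-A3-N3-N9-H1-DC: 9+8+9+2+12 = 40
DC-H1-A3-N9-N3-DC: 12+3+1+9+6 = 31
DC-H1-A3-N3-N9-DC: 12+3+8+9+10 = 42
DC-H1-N9-A3-N3-DC: 12+2+1+8+6 = 29
DC-H1-N3-A3-N9-DC: 12+10+8+1+10 = 41
DC-N9-A3-H1-N3-DC: 10+1+3+10+6 = 30
DC-N9-H1-A3-N3-DC: 10+2+3+8+6 = 29
The minimum is 28.
One optimal route: DC → A3 → N9 → H1 → N3 → DC (or its reverse).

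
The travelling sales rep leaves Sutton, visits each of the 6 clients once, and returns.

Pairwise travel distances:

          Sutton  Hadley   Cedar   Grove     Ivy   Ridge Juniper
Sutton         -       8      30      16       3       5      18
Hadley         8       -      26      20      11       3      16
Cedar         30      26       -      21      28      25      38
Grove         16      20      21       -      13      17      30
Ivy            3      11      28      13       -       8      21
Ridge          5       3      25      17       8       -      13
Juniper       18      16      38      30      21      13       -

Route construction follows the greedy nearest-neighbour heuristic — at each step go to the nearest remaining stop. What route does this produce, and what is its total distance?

Nearest-neighbour total = 111; route Sutton → Ivy → Ridge → Hadley → Juniper → Grove → Cedar → Sutton.

Sutton → [Ivy:3 / Ridge:5 / Hadley:8 / Grove:16 / Juniper:18 / Cedar:30] → Ivy (3)
Ivy → [Ridge:8 / Hadley:11 / Grove:13 / Juniper:21 / Cedar:28] → Ridge (8)
Ridge → [Hadley:3 / Juniper:13 / Grove:17 / Cedar:25] → Hadley (3)
Hadley → [Juniper:16 / Grove:20 / Cedar:26] → Juniper (16)
Juniper → [Grove:30 / Cedar:38] → Grove (30)
Grove → [Cedar:21] → Cedar (21)
Return Cedar→Sutton: 30.
Total = 3 + 8 + 3 + 16 + 30 + 21 + 30 = 111.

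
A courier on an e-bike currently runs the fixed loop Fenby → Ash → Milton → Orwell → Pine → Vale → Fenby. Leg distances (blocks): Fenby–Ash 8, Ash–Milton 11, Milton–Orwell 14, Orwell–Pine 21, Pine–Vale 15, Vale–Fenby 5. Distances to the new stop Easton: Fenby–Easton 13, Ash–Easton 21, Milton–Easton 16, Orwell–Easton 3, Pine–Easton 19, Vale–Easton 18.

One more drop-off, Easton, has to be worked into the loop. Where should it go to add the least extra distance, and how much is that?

Adding 1 blocks by placing Easton on the Orwell–Pine leg.

Insertion cost between consecutive stops i–j is d(i,Easton) + d(Easton,j) − d(i,j):
  between Fenby and Ash: 13 + 21 − 8 = 26
  between Ash and Milton: 21 + 16 − 11 = 26
  between Milton and Orwell: 16 + 3 − 14 = 5
  between Orwell and Pine: 3 + 19 − 21 = 1
  between Pine and Vale: 19 + 18 − 15 = 22
  between Vale and Fenby: 18 + 13 − 5 = 26
Cheapest insertion is between Orwell and Pine, adding 1.
New total = 74 + 1 = 75.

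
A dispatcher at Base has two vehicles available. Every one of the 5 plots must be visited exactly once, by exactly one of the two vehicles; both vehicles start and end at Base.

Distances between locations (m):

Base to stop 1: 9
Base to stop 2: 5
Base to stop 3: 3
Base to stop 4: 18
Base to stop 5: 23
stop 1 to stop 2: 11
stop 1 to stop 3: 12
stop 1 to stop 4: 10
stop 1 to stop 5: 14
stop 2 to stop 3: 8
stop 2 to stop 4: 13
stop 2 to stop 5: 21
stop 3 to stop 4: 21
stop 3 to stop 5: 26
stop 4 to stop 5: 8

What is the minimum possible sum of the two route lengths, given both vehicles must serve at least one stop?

Try each way of splitting the stops between the two vehicles (each non-empty) and, for each split, find the best tour for each vehicle:
  {stop 1} + {stop 2, stop 3, stop 4, stop 5}: 18 + 55 = 73
  {stop 2} + {stop 1, stop 3, stop 4, stop 5}: 10 + 55 = 65
  {stop 1, stop 2} + {stop 3, stop 4, stop 5}: 25 + 55 = 80
  {stop 3} + {stop 1, stop 2, stop 4, stop 5}: 6 + 49 = 55
  {stop 1, stop 3} + {stop 2, stop 4, stop 5}: 24 + 49 = 73
  {stop 2, stop 3} + {stop 1, stop 4, stop 5}: 16 + 49 = 65
  … (15 splits in total)
Best: vehicle 1 Base → stop 3 → Base = 6; vehicle 2 Base → stop 1 → stop 5 → stop 4 → stop 2 → Base = 49; combined 55.

Minimum combined distance: 55 m.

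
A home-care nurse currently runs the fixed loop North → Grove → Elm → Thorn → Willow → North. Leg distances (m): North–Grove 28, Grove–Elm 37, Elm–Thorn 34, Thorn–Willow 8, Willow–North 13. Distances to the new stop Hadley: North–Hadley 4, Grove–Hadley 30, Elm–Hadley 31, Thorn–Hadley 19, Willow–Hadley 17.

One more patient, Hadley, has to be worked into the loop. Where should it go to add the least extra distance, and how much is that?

Insertion cost between consecutive stops i–j is d(i,Hadley) + d(Hadley,j) − d(i,j):
  between North and Grove: 4 + 30 − 28 = 6
  between Grove and Elm: 30 + 31 − 37 = 24
  between Elm and Thorn: 31 + 19 − 34 = 16
  between Thorn and Willow: 19 + 17 − 8 = 28
  between Willow and North: 17 + 4 − 13 = 8
Cheapest insertion is between North and Grove, adding 6.
New total = 120 + 6 = 126.

+6 m — insert Hadley between North and Grove.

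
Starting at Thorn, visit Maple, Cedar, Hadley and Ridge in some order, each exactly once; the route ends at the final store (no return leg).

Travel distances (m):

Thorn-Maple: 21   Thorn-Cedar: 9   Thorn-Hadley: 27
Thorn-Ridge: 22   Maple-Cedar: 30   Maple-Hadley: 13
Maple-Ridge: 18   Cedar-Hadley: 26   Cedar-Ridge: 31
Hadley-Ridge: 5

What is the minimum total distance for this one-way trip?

There are 4! = 24 possible orderings.
Thorn→Maple→Cedar→Hadley→Ridge: 21+30+26+5 = 82
Thorn→Maple→Cedar→Ridge→Hadley: 21+30+31+5 = 87
Thorn→Maple→Hadley→Cedar→Ridge: 21+13+26+31 = 91
Thorn→Maple→Hadley→Ridge→Cedar: 21+13+5+31 = 70
Thorn→Maple→Ridge→Cedar→Hadley: 21+18+31+26 = 96
Thorn→Maple→Ridge→Hadley→Cedar: 21+18+5+26 = 70
Thorn→Cedar→Maple→Hadley→Ridge: 9+30+13+5 = 57
Thorn→Cedar→Maple→Ridge→Hadley: 9+30+18+5 = 62
Thorn→Cedar→Hadley→Maple→Ridge: 9+26+13+18 = 66
Thorn→Cedar→Hadley→Ridge→Maple: 9+26+5+18 = 58
Thorn→Cedar→Ridge→Maple→Hadley: 9+31+18+13 = 71
Thorn→Cedar→Ridge→Hadley→Maple: 9+31+5+13 = 58
Thorn→Hadley→Maple→Cedar→Ridge: 27+13+30+31 = 101
Thorn→Hadley→Maple→Ridge→Cedar: 27+13+18+31 = 89
… (10 more)
The minimum is 57.
One shortest path: Thorn → Cedar → Maple → Hadley → Ridge.

Shortest open route: 57 m.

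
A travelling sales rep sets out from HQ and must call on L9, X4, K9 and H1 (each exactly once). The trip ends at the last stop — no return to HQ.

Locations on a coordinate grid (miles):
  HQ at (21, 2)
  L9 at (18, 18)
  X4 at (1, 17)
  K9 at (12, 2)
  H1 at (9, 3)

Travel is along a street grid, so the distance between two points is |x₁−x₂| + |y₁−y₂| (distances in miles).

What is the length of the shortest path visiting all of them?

53 miles — the minimum one-way total.

There are 4! = 24 possible orderings.
HQ - L9 - X4 - K9 - H1: 19+18+26+4 = 67
HQ - L9 - X4 - H1 - K9: 19+18+22+4 = 63
HQ - L9 - K9 - X4 - H1: 19+22+26+22 = 89
HQ - L9 - K9 - H1 - X4: 19+22+4+22 = 67
HQ - L9 - H1 - X4 - K9: 19+24+22+26 = 91
HQ - L9 - H1 - K9 - X4: 19+24+4+26 = 73
HQ - X4 - L9 - K9 - H1: 35+18+22+4 = 79
HQ - X4 - L9 - H1 - K9: 35+18+24+4 = 81
HQ - X4 - K9 - L9 - H1: 35+26+22+24 = 107
HQ - X4 - K9 - H1 - L9: 35+26+4+24 = 89
HQ - X4 - H1 - L9 - K9: 35+22+24+22 = 103
HQ - X4 - H1 - K9 - L9: 35+22+4+22 = 83
HQ - K9 - L9 - X4 - H1: 9+22+18+22 = 71
HQ - K9 - L9 - H1 - X4: 9+22+24+22 = 77
… (10 more)
HQ - K9 - H1 - X4 - L9: 9+4+22+18 = 53  ← best
The minimum is 53.
One shortest path: HQ → K9 → H1 → X4 → L9.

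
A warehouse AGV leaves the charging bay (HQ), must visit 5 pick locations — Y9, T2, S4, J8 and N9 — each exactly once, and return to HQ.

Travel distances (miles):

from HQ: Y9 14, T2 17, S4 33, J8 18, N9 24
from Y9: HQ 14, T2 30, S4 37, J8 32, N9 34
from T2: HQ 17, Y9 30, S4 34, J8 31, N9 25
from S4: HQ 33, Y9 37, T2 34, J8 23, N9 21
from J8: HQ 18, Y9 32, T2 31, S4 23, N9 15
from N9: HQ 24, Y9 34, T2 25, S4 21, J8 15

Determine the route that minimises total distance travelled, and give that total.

There are 60 distinct closed tours to check (reversals are equivalent).
HQ-Y9-T2-S4-J8-N9-HQ: 14+30+34+23+15+24 = 140
HQ-Y9-T2-S4-N9-J8-HQ: 14+30+34+21+15+18 = 132
HQ-Y9-T2-J8-S4-N9-HQ: 14+30+31+23+21+24 = 143
HQ-Y9-T2-J8-N9-S4-HQ: 14+30+31+15+21+33 = 144
HQ-Y9-T2-N9-S4-J8-HQ: 14+30+25+21+23+18 = 131
HQ-Y9-T2-N9-J8-S4-HQ: 14+30+25+15+23+33 = 140
HQ-Y9-S4-T2-J8-N9-HQ: 14+37+34+31+15+24 = 155
HQ-Y9-S4-T2-N9-J8-HQ: 14+37+34+25+15+18 = 143
HQ-Y9-S4-J8-T2-N9-HQ: 14+37+23+31+25+24 = 154
HQ-Y9-S4-J8-N9-T2-HQ: 14+37+23+15+25+17 = 131
HQ-Y9-S4-N9-T2-J8-HQ: 14+37+21+25+31+18 = 146
HQ-Y9-S4-N9-J8-T2-HQ: 14+37+21+15+31+17 = 135
HQ-Y9-J8-T2-S4-N9-HQ: 14+32+31+34+21+24 = 156
HQ-Y9-J8-T2-N9-S4-HQ: 14+32+31+25+21+33 = 156
… (46 more)
The minimum is 131.
One optimal route: HQ → Y9 → T2 → N9 → S4 → J8 → HQ (or its reverse).

131 miles — the shortest possible round trip.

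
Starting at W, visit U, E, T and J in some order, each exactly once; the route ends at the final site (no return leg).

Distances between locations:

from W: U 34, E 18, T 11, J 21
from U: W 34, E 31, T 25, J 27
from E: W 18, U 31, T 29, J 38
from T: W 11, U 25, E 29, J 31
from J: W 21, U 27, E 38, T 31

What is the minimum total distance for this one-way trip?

There are 4! = 24 possible orderings.
W → U → E → T → J: 34+31+29+31 = 125
W → U → E → J → T: 34+31+38+31 = 134
W → U → T → E → J: 34+25+29+38 = 126
W → U → T → J → E: 34+25+31+38 = 128
W → U → J → E → T: 34+27+38+29 = 128
W → U → J → T → E: 34+27+31+29 = 121
W → E → U → T → J: 18+31+25+31 = 105
W → E → U → J → T: 18+31+27+31 = 107
W → E → T → U → J: 18+29+25+27 = 99
W → E → T → J → U: 18+29+31+27 = 105
W → E → J → U → T: 18+38+27+25 = 108
W → E → J → T → U: 18+38+31+25 = 112
W → T → U → E → J: 11+25+31+38 = 105
W → T → U → J → E: 11+25+27+38 = 101
… (10 more)
W → T → E → U → J: 11+29+31+27 = 98  ← best
The minimum is 98.
One shortest path: W → T → E → U → J.

Minimum one-way distance = 98.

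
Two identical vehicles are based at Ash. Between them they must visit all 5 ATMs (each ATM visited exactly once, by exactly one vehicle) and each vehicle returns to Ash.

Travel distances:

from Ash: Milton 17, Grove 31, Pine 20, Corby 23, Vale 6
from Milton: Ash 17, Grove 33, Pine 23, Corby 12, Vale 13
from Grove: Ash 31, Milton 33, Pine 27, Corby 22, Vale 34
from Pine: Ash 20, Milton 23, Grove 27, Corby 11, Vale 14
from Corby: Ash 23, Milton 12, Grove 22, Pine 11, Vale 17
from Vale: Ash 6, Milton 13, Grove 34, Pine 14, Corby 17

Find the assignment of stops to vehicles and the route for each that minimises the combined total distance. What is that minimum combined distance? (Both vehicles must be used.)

Check every non-empty split of the stops between the two vehicles; for each half take its own optimal tour:
  {Milton} + {Grove, Pine, Corby, Vale}: 34 + 84 = 118
  {Grove} + {Milton, Pine, Corby, Vale}: 62 + 60 = 122
  {Milton, Grove} + {Pine, Corby, Vale}: 81 + 54 = 135
  {Pine} + {Milton, Grove, Corby, Vale}: 40 + 84 = 124
  {Milton, Pine} + {Grove, Corby, Vale}: 60 + 76 = 136
  {Grove, Pine} + {Milton, Corby, Vale}: 78 + 52 = 130
  … (15 splits in total)
  {Milton, Grove, Pine, Corby} + {Vale}: 98 + 12 = 110  ← best
Best: vehicle 1 Ash → Milton → Corby → Grove → Pine → Ash = 98; vehicle 2 Ash → Vale → Ash = 12; combined 110.

110 — the smallest possible combined total.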